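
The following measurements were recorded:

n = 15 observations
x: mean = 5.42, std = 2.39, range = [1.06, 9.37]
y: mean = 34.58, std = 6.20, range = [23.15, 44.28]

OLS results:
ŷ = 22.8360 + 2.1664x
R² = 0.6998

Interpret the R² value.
R² = 0.6998 means 69.98% of the variation in y is explained by the linear relationship with x. This indicates a moderate fit.

R² = 1 − SS_res/SS_tot compares the residual scatter to the total scatter of y about its mean.

Here R² = 0.6998:
- Explained: 69.98% of the variation in y
- Unexplained (residual): 100% − 69.98% = 30.02%
- Rule of thumb (below 0.3 weak; 0.3 to below 0.7 moderate; 0.7 and above strong) → moderate

Note: R² says nothing about causation, and a high R² does not by itself mean the linear form is appropriate — check the residuals.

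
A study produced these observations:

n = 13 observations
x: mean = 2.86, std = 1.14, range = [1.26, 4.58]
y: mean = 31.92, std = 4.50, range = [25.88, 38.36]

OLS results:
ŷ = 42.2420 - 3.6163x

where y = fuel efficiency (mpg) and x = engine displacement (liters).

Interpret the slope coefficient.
For each additional liter of engine displacement, predicted fuel efficiency decreases by approximately 3.6163 mpg.

The slope coefficient β₁ = -3.6163 represents the marginal effect of engine displacement on fuel efficiency.

Interpretation:
- Engine displacement up by 1 liter → predicted fuel efficiency decreases by 3.6163 mpg
- This is a linear approximation: the same per-unit change is assumed across the whole observed x range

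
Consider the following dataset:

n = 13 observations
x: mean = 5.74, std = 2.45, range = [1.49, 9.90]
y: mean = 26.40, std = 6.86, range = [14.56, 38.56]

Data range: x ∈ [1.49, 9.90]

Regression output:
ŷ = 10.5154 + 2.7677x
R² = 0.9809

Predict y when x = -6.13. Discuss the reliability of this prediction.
ŷ = -6.4506 (extrapolation — x = -6.13 lies outside [1.49, 9.90], so reliability is low).

Prediction calculation:
ŷ = 10.5154 + 2.7677 × (-6.13)
ŷ = -6.4506

Reliability:
- Data range: x ∈ [1.49, 9.90]
- Prediction point: x = -6.13 is 7.62 units below the observed range → this is EXTRAPOLATION, not interpolation

Why that matters here:
- There are no observations near this x to validate the fitted line there
- The linear relationship may not hold outside the observed range

The R² = 0.9809 only validates the fit within [1.49, 9.90]; treat ŷ = -6.4506 with caution.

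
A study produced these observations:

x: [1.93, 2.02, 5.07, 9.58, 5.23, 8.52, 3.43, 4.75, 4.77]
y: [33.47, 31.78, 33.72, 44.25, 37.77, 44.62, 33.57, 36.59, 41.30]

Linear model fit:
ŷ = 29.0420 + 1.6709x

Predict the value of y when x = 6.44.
ŷ = 39.8026

x = 6.44 lies inside the observed range [1.93, 9.58], so the fitted equation applies directly:

ŷ = 29.0420 + 1.6709 × 6.44
ŷ = 29.0420 + 10.7606
ŷ = 39.8026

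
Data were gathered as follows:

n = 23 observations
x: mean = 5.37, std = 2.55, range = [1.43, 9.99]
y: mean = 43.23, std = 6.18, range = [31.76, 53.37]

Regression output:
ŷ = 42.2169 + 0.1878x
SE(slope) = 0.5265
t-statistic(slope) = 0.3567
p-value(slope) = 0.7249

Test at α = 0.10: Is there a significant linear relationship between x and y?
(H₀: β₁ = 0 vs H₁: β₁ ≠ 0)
Since p-value = 0.7249 ≥ α = 0.10, fail to reject H₀ — the slope is not significantly different from 0.

Hypothesis test for the slope coefficient:

H₀: β₁ = 0 (no linear relationship)
H₁: β₁ ≠ 0 (linear relationship exists)

Test statistic: t = β̂₁ / SE(β̂₁) = 0.1878 / 0.5265 = 0.3567

The p-value (0.7249) is the probability, under H₀, of a t-statistic at least as extreme as |t| = 0.3567 (two-sided, df = n − 2 = 21).

Decision rule: reject H₀ if p-value < α.
p-value = 0.7249 ≥ α = 0.10 → fail to reject H₀.

At α = 0.10 the data do not provide convincing evidence of a nonzero slope.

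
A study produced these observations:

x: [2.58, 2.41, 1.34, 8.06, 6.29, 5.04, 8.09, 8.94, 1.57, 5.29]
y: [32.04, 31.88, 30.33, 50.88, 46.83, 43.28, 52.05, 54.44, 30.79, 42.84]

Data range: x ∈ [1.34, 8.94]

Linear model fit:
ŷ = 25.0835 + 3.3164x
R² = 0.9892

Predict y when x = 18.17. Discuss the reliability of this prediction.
The equation gives ŷ = 85.3425; however x = 18.17 is 9.23 units above the observed range, so this extrapolated value should not be trusted.

Prediction calculation:
ŷ = 25.0835 + 3.3164 × 18.17
ŷ = 85.3425

Reliability:
- Data range: x ∈ [1.34, 8.94]
- Prediction point: x = 18.17 is 9.23 units above the observed range → this is EXTRAPOLATION, not interpolation

Why that matters here:
- Real relationships often flatten, saturate, or turn nonlinear at extremes
- The linear relationship may not hold outside the observed range

Report the number if required, but flag clearly that it is an extrapolation.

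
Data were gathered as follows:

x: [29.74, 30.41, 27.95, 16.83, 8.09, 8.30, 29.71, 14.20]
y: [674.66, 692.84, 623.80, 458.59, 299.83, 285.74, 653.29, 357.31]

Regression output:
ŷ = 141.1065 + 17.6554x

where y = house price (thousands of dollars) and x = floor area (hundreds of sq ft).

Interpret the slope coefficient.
An increase of one hundred sq ft in floor area is associated with a 17.6554 thousand dollars increase in predicted house price.

The slope β₁ = 17.6554 gives the rate at which the fitted house price changes with floor area.

Interpretation:
- Floor area up by 1 hundred sq ft → predicted house price increases by 17.6554 thousand dollars
- This is a linear approximation: the same per-unit change is assumed across the whole observed x range

The intercept β₀ = 141.1065 is the predicted house price when floor area = 0; since the smallest observed x is 8.09, this is an extrapolation and mainly anchors the line.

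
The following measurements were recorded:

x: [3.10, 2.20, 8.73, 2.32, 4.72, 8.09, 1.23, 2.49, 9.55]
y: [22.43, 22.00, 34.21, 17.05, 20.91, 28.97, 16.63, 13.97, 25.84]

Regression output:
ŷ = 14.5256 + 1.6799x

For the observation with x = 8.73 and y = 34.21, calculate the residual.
Residual = 5.0189

The residual is the difference between the actual value and the predicted value:

Residual = y - ŷ

Step 1: Calculate predicted value
ŷ = 14.5256 + 1.6799 × 8.73
ŷ = 29.1911

Step 2: Calculate residual
Residual = 34.21 - 29.1911
Residual = 5.0189

The residual is positive, so the observed y = 34.21 sits above the regression line (the line underestimates it by 5.0189).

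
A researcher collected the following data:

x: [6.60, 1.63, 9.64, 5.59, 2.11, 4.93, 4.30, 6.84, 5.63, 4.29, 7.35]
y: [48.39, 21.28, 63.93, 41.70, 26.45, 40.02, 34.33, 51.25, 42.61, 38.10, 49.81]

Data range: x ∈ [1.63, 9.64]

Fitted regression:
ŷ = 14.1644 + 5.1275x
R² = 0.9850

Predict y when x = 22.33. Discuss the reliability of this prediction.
The equation gives ŷ = 128.6615; however x = 22.33 is 12.69 units above the observed range, so this extrapolated value should not be trusted.

Prediction calculation:
ŷ = 14.1644 + 5.1275 × 22.33
ŷ = 128.6615

Reliability:
- Data range: x ∈ [1.63, 9.64]
- Prediction point: x = 22.33 is 12.69 units above the observed range → this is EXTRAPOLATION, not interpolation

Why that matters here:
- The standard error of prediction grows with (x − x̄)², and x = 22.33 is far from x̄ = 5.36
- Real relationships often flatten, saturate, or turn nonlinear at extremes

A defensible statement: 'if the linear trend continued to x = 22.33, y would be about 128.6615' — the premise is untested.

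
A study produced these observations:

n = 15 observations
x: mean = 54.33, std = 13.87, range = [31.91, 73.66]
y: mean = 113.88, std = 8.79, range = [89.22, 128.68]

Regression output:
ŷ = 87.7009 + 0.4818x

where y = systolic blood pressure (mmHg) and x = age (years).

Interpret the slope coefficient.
On average, blood pressure is about 0.4818 mmHg higher for every extra year of age.

The slope β₁ = 0.4818 gives the rate at which the fitted blood pressure changes with age.

Interpretation:
- Age up by 1 year → predicted blood pressure increases by 0.4818 mmHg
- The effect is assumed constant over the observed range of x (linearity)
- The slope describes association in these data, not necessarily a causal effect

The intercept β₀ = 87.7009 is the predicted blood pressure when age = 0; since the smallest observed x is 31.91, this is an extrapolation and mainly anchors the line.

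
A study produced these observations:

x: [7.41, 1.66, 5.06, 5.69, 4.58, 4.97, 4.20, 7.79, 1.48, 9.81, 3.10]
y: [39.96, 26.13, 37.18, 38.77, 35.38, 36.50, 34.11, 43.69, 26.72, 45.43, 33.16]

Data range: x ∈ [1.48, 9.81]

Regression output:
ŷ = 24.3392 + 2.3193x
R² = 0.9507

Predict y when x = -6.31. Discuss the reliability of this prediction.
ŷ = 9.7044, but this is extrapolation (below the data range [1.48, 9.81]) and may be unreliable.

Prediction calculation:
ŷ = 24.3392 + 2.3193 × (-6.31)
ŷ = 9.7044

Reliability:
- Data range: x ∈ [1.48, 9.81]
- Prediction point: x = -6.31 is 7.79 units below the observed range → this is EXTRAPOLATION, not interpolation

Why that matters here:
- There are no observations near this x to validate the fitted line there
- The standard error of prediction grows with (x − x̄)², and x = -6.31 is far from x̄ = 5.07
- Real relationships often flatten, saturate, or turn nonlinear at extremes

Report the number if required, but flag clearly that it is an extrapolation.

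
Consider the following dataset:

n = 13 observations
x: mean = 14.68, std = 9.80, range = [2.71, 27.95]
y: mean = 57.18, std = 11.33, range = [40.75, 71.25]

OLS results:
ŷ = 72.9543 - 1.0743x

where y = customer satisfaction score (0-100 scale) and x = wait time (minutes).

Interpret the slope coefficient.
On average, satisfaction score is about 1.0743 points lower for every extra minute of wait time.

β₁ = -1.0743 is the change in predicted satisfaction score (points) per additional minute of wait time.

Interpretation:
- Wait time up by 1 minute → predicted satisfaction score decreases by 1.0743 points
- This is a linear approximation: the same per-unit change is assumed across the whole observed x range

The intercept β₀ = 72.9543 is the predicted satisfaction score when wait time = 0; since the smallest observed x is 2.71, this is an extrapolation and mainly anchors the line.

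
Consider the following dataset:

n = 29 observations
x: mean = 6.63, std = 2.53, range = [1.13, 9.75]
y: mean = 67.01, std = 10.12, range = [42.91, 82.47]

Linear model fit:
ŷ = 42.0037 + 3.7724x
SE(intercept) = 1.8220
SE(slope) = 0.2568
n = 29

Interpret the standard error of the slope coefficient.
SE(slope) = 0.2568 measures the uncertainty in the estimated slope. The coefficient is estimated precisely (SE/|β̂₁| = 6.8%).

SE(β̂₁) = 0.2568 says: if we drew many samples of n = 29 from the same population and refit each time, the fitted slopes would scatter with a standard deviation of roughly 0.2568 around the true β₁.

Relative precision:
- SE / |β̂₁| = 0.2568 / 3.7724 = 6.8%
- Rule of thumb (under 20%: precise; 20% to under 50%: moderately precise; 50% or more: imprecise) → precise

Rough 95% range (±2 SE): 3.7724 ± 0.5136 → (3.2588, 4.2860).

What drives SE(β̂₁): larger n (here n = 29) → smaller SE.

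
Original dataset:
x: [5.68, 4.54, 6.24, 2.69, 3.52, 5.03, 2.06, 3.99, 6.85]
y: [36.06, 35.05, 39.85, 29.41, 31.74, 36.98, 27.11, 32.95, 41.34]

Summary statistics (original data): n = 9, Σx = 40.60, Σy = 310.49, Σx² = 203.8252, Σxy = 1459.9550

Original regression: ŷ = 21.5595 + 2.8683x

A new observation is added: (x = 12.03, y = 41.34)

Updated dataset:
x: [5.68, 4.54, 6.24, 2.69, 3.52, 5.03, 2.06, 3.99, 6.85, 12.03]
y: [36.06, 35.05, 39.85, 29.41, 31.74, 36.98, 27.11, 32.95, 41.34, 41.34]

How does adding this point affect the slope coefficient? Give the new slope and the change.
The slope changes from 2.8683 to 1.4757 (change of -1.3926, or -48.6%).

x = 12.03 lies well outside the original x-range [2.06, 6.85] (x̄ ≈ 4.51), so this observation has high leverage and can move the slope substantially.

Step 1: Update the sums with the new point (n goes from 9 to 10)
Σx  = 40.60 + 12.03 = 52.63
Σy  = 310.49 + 41.34 = 351.83
Σx² = 203.8252 + 12.03² = 203.8252 + 144.7209 = 348.5461
Σxy = 1459.9550 + 12.03×41.34 = 1459.9550 + 497.3202 = 1957.2752

Step 2: Recompute the slope with b₁ = (nΣxy − ΣxΣy) / (nΣx² − (Σx)²)
Numerator   = 10×1957.2752 − 52.63×351.83 = 19572.7520 − 18516.8129 = 1055.9391
Denominator = 10×348.5461 − 52.63² = 3485.4610 − 2769.9169 = 715.5441
b₁(new) = 1055.9391 / 715.5441 = 1.4757

(Same formula on the original sums: (9×1459.9550 − 40.60×310.49) / (9×203.8252 − 40.60²) = 533.7010 / 186.0668 = 2.8683, matching the given fit.)

Step 3: Change in slope
Δβ₁ = 1.4757 − 2.8683 = -1.3926
Relative change = -1.3926 / 2.8683 × 100% = -48.6%
→ the slope decreases when the point is added.

A high-leverage point only changes the slope if it is off the original line; here y = 41.34 is below the original trend, so the slope decreases.
In practice: check such a point for data-entry or measurement error.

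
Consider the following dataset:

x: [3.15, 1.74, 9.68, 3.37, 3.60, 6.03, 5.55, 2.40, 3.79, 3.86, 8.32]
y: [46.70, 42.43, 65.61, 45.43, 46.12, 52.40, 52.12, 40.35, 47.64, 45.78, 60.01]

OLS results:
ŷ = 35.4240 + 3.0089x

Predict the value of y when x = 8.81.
ŷ = 61.9324

To predict y for x = 8.81, substitute into the regression equation:

ŷ = 35.4240 + 3.0089 × 8.81
ŷ = 35.4240 + 26.5084
ŷ = 61.9324

This is a point prediction; actual observations scatter around it by roughly the residual standard deviation.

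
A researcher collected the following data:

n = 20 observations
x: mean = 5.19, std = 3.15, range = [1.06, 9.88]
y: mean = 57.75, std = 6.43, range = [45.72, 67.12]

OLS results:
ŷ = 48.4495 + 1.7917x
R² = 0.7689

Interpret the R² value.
R² = 0.7689 means 76.89% of the variation in y is explained by the linear relationship with x. This indicates a strong fit.

The coefficient of determination R² is the fraction of the total variation in y that the fitted line accounts for.

Here R² = 0.7689:
- Explained: 76.89% of the variation in y
- Unexplained (residual): 100% − 76.89% = 23.11%
- Rule of thumb (below 0.3 weak; 0.3 to below 0.7 moderate; 0.7 and above strong) → strong

Note: R² says nothing about causation, and a high R² does not by itself mean the linear form is appropriate — check the residuals.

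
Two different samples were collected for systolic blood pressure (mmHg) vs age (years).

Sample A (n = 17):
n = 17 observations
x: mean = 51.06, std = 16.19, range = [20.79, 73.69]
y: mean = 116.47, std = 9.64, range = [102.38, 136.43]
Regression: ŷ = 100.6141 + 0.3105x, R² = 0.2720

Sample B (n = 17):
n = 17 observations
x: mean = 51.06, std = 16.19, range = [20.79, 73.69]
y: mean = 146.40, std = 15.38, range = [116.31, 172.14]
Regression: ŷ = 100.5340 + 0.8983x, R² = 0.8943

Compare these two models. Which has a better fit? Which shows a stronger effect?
Model B has the better fit (R² = 0.8943 vs 0.2720). Model B shows the stronger effect (|β₁| = 0.8983 vs 0.3105).

Model Comparison:

Goodness of fit (R²):
- Model A: R² = 0.2720 → 27.20% of variance in blood pressure explained
- Model B: R² = 0.8943 → 89.43% of variance in blood pressure explained
- 0.8943 > 0.2720 → Model B has the better fit

Which has the larger per-year effect? (|β₁|)
- Model A: β₁ = 0.3105 → predicted blood pressure rises 0.3105 mmHg per additional year of age
- Model B: β₁ = 0.8983 → predicted blood pressure rises 0.8983 mmHg per additional year of age
- |0.3105| < |0.8983| → Model B shows the stronger marginal effect

Notes:
- A steeper slope doesn't make a better model if the scatter around the line is large.
- A better fit (higher R²) doesn't necessarily mean a more important relationship.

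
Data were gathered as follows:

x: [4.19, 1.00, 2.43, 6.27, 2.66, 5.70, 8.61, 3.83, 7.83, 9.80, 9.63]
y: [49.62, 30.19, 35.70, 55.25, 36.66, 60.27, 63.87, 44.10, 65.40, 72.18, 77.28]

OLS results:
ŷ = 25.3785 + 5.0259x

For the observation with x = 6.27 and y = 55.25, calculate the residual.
Residual = -1.6409

The residual is the difference between the actual value and the predicted value:

Residual = y - ŷ

Step 1: Calculate predicted value
ŷ = 25.3785 + 5.0259 × 6.27
ŷ = 56.8909

Step 2: Calculate residual
Residual = 55.25 - 56.8909
Residual = -1.6409

Sign check: y < ŷ, so the point is below the line and the fit overestimates here.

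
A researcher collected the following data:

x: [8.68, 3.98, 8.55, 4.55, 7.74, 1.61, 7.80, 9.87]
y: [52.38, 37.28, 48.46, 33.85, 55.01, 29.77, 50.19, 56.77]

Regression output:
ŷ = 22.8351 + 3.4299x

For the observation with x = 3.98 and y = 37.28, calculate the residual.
Residual = 0.7939

The residual is the difference between the actual value and the predicted value:

Residual = y - ŷ

Step 1: Calculate predicted value
ŷ = 22.8351 + 3.4299 × 3.98
ŷ = 36.4861

Step 2: Calculate residual
Residual = 37.28 - 36.4861
Residual = 0.7939

Sign check: y > ŷ, so the point is above the line and the fit underestimates here.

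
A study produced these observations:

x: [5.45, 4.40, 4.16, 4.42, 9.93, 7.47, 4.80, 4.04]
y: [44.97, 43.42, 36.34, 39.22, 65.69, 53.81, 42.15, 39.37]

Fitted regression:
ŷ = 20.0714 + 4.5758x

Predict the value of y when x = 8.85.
ŷ = 60.5672

To predict y for x = 8.85, substitute into the regression equation:

ŷ = 20.0714 + 4.5758 × 8.85
ŷ = 20.0714 + 40.4958
ŷ = 60.5672

This is a point prediction; actual observations scatter around it by roughly the residual standard deviation.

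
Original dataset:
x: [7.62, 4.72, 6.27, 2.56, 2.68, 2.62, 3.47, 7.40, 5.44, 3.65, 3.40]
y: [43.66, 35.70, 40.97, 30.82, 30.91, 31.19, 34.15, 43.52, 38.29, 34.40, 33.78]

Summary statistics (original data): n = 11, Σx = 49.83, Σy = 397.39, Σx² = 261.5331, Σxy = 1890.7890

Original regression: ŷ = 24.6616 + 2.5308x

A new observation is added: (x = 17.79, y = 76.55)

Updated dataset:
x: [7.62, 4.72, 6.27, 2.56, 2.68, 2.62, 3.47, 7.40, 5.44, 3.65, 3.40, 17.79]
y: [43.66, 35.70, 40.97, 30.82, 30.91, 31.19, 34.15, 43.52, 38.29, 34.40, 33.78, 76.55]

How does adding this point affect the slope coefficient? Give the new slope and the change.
The slope changes from 2.5308 to 2.9544 (change of +0.4236, or +16.7%).

x = 17.79 lies well outside the original x-range [2.56, 7.62] (x̄ ≈ 4.53), so this observation has high leverage and can move the slope substantially.

Step 1: Update the sums with the new point (n goes from 11 to 12)
Σx  = 49.83 + 17.79 = 67.62
Σy  = 397.39 + 76.55 = 473.94
Σx² = 261.5331 + 17.79² = 261.5331 + 316.4841 = 578.0172
Σxy = 1890.7890 + 17.79×76.55 = 1890.7890 + 1361.8245 = 3252.6135

Step 2: Recompute the slope with b₁ = (nΣxy − ΣxΣy) / (nΣx² − (Σx)²)
Numerator   = 12×3252.6135 − 67.62×473.94 = 39031.3620 − 32047.8228 = 6983.5392
Denominator = 12×578.0172 − 67.62² = 6936.2064 − 4572.4644 = 2363.7420
b₁(new) = 6983.5392 / 2363.7420 = 2.9544

(Same formula on the original sums: (11×1890.7890 − 49.83×397.39) / (11×261.5331 − 49.83²) = 996.7353 / 393.8352 = 2.5308, matching the given fit.)

Step 3: Change in slope
Δβ₁ = 2.9544 − 2.5308 = +0.4236
Relative change = +0.4236 / 2.5308 × 100% = +16.7%
→ the slope increases when the point is added.

Because the point sits above the extension of the original line at a high-leverage x, it tilts the fit up.
In practice: investigate whether it comes from the same population as the rest of the sample; refit with and without it and report both if conclusions differ.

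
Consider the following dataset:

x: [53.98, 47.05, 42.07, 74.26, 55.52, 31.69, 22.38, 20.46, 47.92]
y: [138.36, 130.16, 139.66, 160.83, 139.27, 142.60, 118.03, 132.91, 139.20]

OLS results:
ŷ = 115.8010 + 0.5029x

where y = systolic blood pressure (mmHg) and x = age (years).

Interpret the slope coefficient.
An increase of one year in age is associated with a 0.5029 mmHg increase in predicted blood pressure.

The slope β₁ = 0.5029 gives the rate at which the fitted blood pressure changes with age.

Interpretation:
- Age up by 1 year → predicted blood pressure increases by 0.5029 mmHg
- The effect is assumed constant over the observed range of x (linearity)
- The slope describes association in these data, not necessarily a causal effect

(β₀ = 115.8010 is the fitted value at x = 0 and is not part of the slope interpretation.)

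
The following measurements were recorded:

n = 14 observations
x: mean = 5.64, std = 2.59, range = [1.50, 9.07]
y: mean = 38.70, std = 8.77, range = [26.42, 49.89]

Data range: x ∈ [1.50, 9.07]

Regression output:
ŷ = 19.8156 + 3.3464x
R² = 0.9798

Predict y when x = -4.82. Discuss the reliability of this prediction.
ŷ = 3.6860 (extrapolation — x = -4.82 lies outside [1.50, 9.07], so reliability is low).

Prediction calculation:
ŷ = 19.8156 + 3.3464 × (-4.82)
ŷ = 3.6860

Reliability:
- Data range: x ∈ [1.50, 9.07]
- Prediction point: x = -4.82 is 6.32 units below the observed range → this is EXTRAPOLATION, not interpolation

Why that matters here:
- There are no observations near this x to validate the fitted line there
- R² describes fit only over the sampled x values; it says nothing about behaviour beyond them

The R² = 0.9798 only validates the fit within [1.50, 9.07]; treat ŷ = 3.6860 with caution.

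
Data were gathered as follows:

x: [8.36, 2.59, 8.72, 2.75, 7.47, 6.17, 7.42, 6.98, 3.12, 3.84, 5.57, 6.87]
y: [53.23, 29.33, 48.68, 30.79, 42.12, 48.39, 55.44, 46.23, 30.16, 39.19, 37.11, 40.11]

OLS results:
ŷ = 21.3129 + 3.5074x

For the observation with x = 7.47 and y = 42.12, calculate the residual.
Residual = -5.3932

The residual is the difference between the actual value and the predicted value:

Residual = y - ŷ

Step 1: Calculate predicted value
ŷ = 21.3129 + 3.5074 × 7.47
ŷ = 47.5132

Step 2: Calculate residual
Residual = 42.12 - 47.5132
Residual = -5.3932

Sign check: y < ŷ, so the point is below the line and the fit overestimates here.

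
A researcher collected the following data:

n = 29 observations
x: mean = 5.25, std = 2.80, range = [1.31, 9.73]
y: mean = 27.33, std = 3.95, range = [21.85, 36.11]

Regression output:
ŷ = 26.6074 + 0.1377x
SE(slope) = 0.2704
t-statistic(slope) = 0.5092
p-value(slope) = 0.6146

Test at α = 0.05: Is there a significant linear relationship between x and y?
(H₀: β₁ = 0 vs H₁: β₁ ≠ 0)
Fail to reject H₀: p-value = 0.6146 ≥ α = 0.05. The linear relationship is not significant at the 5% level.

Hypothesis test for the slope coefficient:

H₀: β₁ = 0 (no linear relationship)
H₁: β₁ ≠ 0 (linear relationship exists)

Test statistic: t = β̂₁ / SE(β̂₁) = 0.1377 / 0.2704 = 0.5092

p = 0.6146: how often a slope estimate this far from 0 (in SE units) would arise by chance if β₁ were truly 0.

Decision rule: reject H₀ if p-value < α.
p-value = 0.6146 ≥ α = 0.05 → fail to reject H₀.

There is not sufficient evidence at the 5% significance level to conclude that a linear relationship exists between x and y.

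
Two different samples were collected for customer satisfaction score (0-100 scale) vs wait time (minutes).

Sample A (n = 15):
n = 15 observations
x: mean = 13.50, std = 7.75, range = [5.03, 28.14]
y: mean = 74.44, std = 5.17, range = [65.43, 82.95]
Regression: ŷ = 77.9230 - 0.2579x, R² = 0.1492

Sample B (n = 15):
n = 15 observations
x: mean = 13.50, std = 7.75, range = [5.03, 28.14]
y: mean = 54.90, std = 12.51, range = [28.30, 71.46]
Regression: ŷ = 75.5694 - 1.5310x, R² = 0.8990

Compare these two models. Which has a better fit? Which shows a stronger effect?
Model B has the better fit (R² = 0.8990 vs 0.1492). Model B shows the stronger effect (|β₁| = 1.5310 vs 0.2579).

Model Comparison:

Fit — compare R²:
- Model A: R² = 0.1492 → 14.92% of variance in satisfaction score explained
- Model B: R² = 0.8990 → 89.90% of variance in satisfaction score explained
- 0.8990 > 0.1492 → Model B has the better fit

Which has the larger per-minute effect? (|β₁|)
- Model A: β₁ = -0.2579 → predicted satisfaction score falls 0.2579 points per additional minute of wait time
- Model B: β₁ = -1.5310 → predicted satisfaction score falls 1.5310 points per additional minute of wait time
- |-0.2579| < |-1.5310| → Model B shows the stronger marginal effect

Notes:
- R² measures how tightly points cluster around the line; β₁ measures how steep the line is — they answer different questions.
- A better fit (higher R²) doesn't necessarily mean a more important relationship.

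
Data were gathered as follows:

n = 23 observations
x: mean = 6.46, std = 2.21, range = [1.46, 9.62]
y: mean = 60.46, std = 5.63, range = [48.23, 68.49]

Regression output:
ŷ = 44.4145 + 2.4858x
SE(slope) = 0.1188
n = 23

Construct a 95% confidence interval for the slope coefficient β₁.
The 95% CI for β₁ is (2.2387, 2.7329)

Confidence interval for the slope:

The 95% CI for β₁ is: β̂₁ ± t*(α/2, n-2) × SE(β̂₁)

Step 1: Find critical t-value
- Confidence level = 0.95
- Degrees of freedom = n - 2 = 23 - 2 = 21
- t*(α/2, 21) = 2.0796

Step 2: Calculate margin of error
Margin = 2.0796 × 0.1188 = 0.2471

Step 3: Construct interval
CI = 2.4858 ± 0.2471
CI = (2.2387, 2.7329)

Interpretation: We are 95% confident that the true slope β₁ lies between 2.2387 and 2.7329.
The interval does not include 0, suggesting a significant linear relationship.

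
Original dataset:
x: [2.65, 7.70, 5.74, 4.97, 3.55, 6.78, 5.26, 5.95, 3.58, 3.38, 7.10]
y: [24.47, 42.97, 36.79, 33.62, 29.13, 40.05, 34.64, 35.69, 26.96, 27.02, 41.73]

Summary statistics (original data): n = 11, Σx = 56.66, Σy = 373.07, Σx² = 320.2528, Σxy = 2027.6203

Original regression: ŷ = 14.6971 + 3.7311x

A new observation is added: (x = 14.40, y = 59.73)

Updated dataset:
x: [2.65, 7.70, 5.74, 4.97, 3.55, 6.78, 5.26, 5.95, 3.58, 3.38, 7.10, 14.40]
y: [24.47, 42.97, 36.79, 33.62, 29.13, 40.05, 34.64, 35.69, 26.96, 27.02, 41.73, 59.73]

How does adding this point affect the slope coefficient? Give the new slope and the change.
The slope changes from 3.7311 to 3.0410 (change of -0.6901, or -18.5%).

x = 14.40 lies well outside the original x-range [2.65, 7.70] (x̄ ≈ 5.15), so this observation has high leverage and can move the slope substantially.

Step 1: Update the sums with the new point (n goes from 11 to 12)
Σx  = 56.66 + 14.40 = 71.06
Σy  = 373.07 + 59.73 = 432.80
Σx² = 320.2528 + 14.40² = 320.2528 + 207.3600 = 527.6128
Σxy = 2027.6203 + 14.40×59.73 = 2027.6203 + 860.1120 = 2887.7323

Step 2: Recompute the slope with b₁ = (nΣxy − ΣxΣy) / (nΣx² − (Σx)²)
Numerator   = 12×2887.7323 − 71.06×432.80 = 34652.7876 − 30754.7680 = 3898.0196
Denominator = 12×527.6128 − 71.06² = 6331.3536 − 5049.5236 = 1281.8300
b₁(new) = 3898.0196 / 1281.8300 = 3.0410

(Same formula on the original sums: (11×2027.6203 − 56.66×373.07) / (11×320.2528 − 56.66²) = 1165.6771 / 312.4252 = 3.7311, matching the given fit.)

Step 3: Change in slope
Δβ₁ = 3.0410 − 3.7311 = -0.6901
Relative change = -0.6901 / 3.7311 × 100% = -18.5%
→ the slope decreases when the point is added.

Because the point sits below the extension of the original line at a high-leverage x, it tilts the fit down.
In practice: investigate whether it comes from the same population as the rest of the sample; refit with and without it and report both if conclusions differ.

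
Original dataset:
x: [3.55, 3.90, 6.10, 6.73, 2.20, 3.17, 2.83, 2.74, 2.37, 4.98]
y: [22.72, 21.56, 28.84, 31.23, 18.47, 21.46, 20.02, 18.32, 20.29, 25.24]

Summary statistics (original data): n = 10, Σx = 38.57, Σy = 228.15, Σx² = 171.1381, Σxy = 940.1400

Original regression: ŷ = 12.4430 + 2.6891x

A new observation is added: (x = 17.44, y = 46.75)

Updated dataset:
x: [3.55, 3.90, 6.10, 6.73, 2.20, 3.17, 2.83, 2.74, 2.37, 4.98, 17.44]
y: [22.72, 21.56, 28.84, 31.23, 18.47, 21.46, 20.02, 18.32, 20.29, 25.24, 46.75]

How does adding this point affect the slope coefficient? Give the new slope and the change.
The slope changes from 2.6891 to 1.8712 (change of -0.8179, or -30.4%).

x = 17.44 lies well outside the original x-range [2.20, 6.73] (x̄ ≈ 3.86), so this observation has high leverage and can move the slope substantially.

Step 1: Update the sums with the new point (n goes from 10 to 11)
Σx  = 38.57 + 17.44 = 56.01
Σy  = 228.15 + 46.75 = 274.90
Σx² = 171.1381 + 17.44² = 171.1381 + 304.1536 = 475.2917
Σxy = 940.1400 + 17.44×46.75 = 940.1400 + 815.3200 = 1755.4600

Step 2: Recompute the slope with b₁ = (nΣxy − ΣxΣy) / (nΣx² − (Σx)²)
Numerator   = 11×1755.4600 − 56.01×274.90 = 19310.0600 − 15397.1490 = 3912.9110
Denominator = 11×475.2917 − 56.01² = 5228.2087 − 3137.1201 = 2091.0886
b₁(new) = 3912.9110 / 2091.0886 = 1.8712

(Same formula on the original sums: (10×940.1400 − 38.57×228.15) / (10×171.1381 − 38.57²) = 601.6545 / 223.7361 = 2.6891, matching the given fit.)

Step 3: Change in slope
Δβ₁ = 1.8712 − 2.6891 = -0.8179
Relative change = -0.8179 / 2.6891 × 100% = -30.4%
→ the slope decreases when the point is added.

Because the point sits below the extension of the original line at a high-leverage x, it tilts the fit down.
In practice: investigate whether it comes from the same population as the rest of the sample; refit with and without it and report both if conclusions differ.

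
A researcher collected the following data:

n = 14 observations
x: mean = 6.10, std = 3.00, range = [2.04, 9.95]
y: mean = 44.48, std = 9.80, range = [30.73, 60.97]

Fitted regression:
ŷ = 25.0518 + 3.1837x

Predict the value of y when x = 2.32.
ŷ = 32.4380

x = 2.32 lies inside the observed range [2.04, 9.95], so the fitted equation applies directly:

ŷ = 25.0518 + 3.1837 × 2.32
ŷ = 25.0518 + 7.3862
ŷ = 32.4380

This is the fitted mean response at that x — an individual observation would come with a wider prediction interval.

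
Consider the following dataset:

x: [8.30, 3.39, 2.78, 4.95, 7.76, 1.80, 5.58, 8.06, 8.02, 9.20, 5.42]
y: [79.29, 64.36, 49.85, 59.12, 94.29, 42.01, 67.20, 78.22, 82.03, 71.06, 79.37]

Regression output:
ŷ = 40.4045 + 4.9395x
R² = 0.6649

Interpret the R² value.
R² = 0.6649 means 66.49% of the variation in y is explained by the linear relationship with x. This indicates a moderate fit.

The coefficient of determination R² is the fraction of the total variation in y that the fitted line accounts for.

Here R² = 0.6649:
- Explained: 66.49% of the variation in y
- Unexplained (residual): 100% − 66.49% = 33.51%
- Rule of thumb (below 0.3 weak; 0.3 to below 0.7 moderate; 0.7 and above strong) → moderate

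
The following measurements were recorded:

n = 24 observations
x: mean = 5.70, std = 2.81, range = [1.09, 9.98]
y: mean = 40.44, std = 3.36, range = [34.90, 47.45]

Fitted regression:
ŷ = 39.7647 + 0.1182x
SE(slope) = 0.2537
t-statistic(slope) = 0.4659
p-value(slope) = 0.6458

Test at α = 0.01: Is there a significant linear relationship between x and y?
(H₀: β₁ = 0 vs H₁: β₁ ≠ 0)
Since p-value = 0.6458 ≥ α = 0.01, fail to reject H₀ — the slope is not significantly different from 0.

Hypothesis test for the slope coefficient:

H₀: β₁ = 0 (no linear relationship)
H₁: β₁ ≠ 0 (linear relationship exists)

Test statistic: t = β̂₁ / SE(β̂₁) = 0.1182 / 0.2537 = 0.4659

With df = 22, the two-sided p-value for |t| = 0.4659 is 0.6458.

Decision rule: reject H₀ if p-value < α.
p-value = 0.6458 ≥ α = 0.01 → fail to reject H₀.

Conclusion: the linear association between x and y is not significant at the 1% level.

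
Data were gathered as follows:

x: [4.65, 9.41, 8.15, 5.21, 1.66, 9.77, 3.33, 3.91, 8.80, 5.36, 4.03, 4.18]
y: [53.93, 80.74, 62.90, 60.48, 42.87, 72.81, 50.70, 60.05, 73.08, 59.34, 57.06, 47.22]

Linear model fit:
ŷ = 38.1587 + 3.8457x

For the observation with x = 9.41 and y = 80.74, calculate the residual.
Residual = 6.3933

The residual is the difference between the actual value and the predicted value:

Residual = y - ŷ

Step 1: Calculate predicted value
ŷ = 38.1587 + 3.8457 × 9.41
ŷ = 74.3467

Step 2: Calculate residual
Residual = 80.74 - 74.3467
Residual = 6.3933

Interpretation: the model underestimates the actual value by 6.3933 at this point (positive residual → observation lies above the fitted line).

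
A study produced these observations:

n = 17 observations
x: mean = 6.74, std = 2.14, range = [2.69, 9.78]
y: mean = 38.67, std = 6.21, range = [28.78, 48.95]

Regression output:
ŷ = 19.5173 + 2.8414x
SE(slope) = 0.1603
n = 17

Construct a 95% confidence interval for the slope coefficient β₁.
The 95% CI for β₁ is (2.4997, 3.1831)

Confidence interval for the slope:

The 95% CI for β₁ is: β̂₁ ± t*(α/2, n-2) × SE(β̂₁)

Step 1: Find critical t-value
- Confidence level = 0.95
- Degrees of freedom = n - 2 = 17 - 2 = 15
- t*(α/2, 15) = 2.1314

Step 2: Calculate margin of error
Margin = 2.1314 × 0.1603 = 0.3417

Step 3: Construct interval
CI = 2.8414 ± 0.3417
CI = (2.4997, 3.1831)

Interpretation: each one-unit increase in x is associated with a change in mean y of between 2.4997 and 3.1831, with 95% confidence.
The interval does not include 0, suggesting a significant linear relationship.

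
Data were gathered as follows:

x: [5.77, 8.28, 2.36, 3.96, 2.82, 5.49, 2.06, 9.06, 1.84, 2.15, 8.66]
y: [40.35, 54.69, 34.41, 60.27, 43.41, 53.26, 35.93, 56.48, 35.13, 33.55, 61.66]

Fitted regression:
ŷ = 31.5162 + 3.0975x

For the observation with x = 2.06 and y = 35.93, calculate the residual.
Residual = -1.9671

The residual is the difference between the actual value and the predicted value:

Residual = y - ŷ

Step 1: Calculate predicted value
ŷ = 31.5162 + 3.0975 × 2.06
ŷ = 37.8971

Step 2: Calculate residual
Residual = 35.93 - 37.8971
Residual = -1.9671

Sign check: y < ŷ, so the point is below the line and the fit overestimates here.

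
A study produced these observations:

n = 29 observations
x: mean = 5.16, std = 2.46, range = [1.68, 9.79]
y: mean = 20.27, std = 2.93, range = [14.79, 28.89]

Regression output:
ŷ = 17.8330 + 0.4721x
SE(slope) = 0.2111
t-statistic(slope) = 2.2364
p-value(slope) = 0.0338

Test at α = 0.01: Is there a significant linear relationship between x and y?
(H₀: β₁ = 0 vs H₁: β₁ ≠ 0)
p-value = 0.0338 ≥ α = 0.01, so we fail to reject H₀. The relationship is not significant.

Hypothesis test for the slope coefficient:

H₀: β₁ = 0 (no linear relationship)
H₁: β₁ ≠ 0 (linear relationship exists)

Test statistic: t = β̂₁ / SE(β̂₁) = 0.4721 / 0.2111 = 2.2364

p = 0.0338: how often a slope estimate this far from 0 (in SE units) would arise by chance if β₁ were truly 0.

Decision rule: reject H₀ if p-value < α.
p-value = 0.0338 ≥ α = 0.01 → fail to reject H₀.

There is not sufficient evidence at the 1% significance level to conclude that a linear relationship exists between x and y.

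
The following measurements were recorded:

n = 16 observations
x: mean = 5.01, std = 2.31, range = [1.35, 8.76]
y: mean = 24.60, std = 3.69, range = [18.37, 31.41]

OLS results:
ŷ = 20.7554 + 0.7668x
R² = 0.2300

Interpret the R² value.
The model explains 23.00% of the variance in y (R² = 0.2300), leaving 77.00% unexplained; the fit is weak.

R² (coefficient of determination) measures the proportion of variance in y explained by the regression model.

Here R² = 0.2300:
- Explained: 23.00% of the variation in y
- Unexplained (residual): 100% − 23.00% = 77.00%
- Rule of thumb (below 0.3 weak; 0.3 to below 0.7 moderate; 0.7 and above strong) → weak

Note: R² says nothing about causation, and a high R² does not by itself mean the linear form is appropriate — check the residuals.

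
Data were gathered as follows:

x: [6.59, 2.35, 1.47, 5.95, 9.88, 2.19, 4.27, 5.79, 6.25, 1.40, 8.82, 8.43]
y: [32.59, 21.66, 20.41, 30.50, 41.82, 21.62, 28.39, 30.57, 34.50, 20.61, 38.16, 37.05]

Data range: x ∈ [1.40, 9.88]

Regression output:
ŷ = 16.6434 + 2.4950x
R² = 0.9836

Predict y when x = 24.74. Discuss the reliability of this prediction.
ŷ = 78.3697, but this is extrapolation (above the data range [1.40, 9.88]) and may be unreliable.

Prediction calculation:
ŷ = 16.6434 + 2.4950 × 24.74
ŷ = 78.3697

Reliability:
- Data range: x ∈ [1.40, 9.88]
- Prediction point: x = 24.74 is 14.86 units above the observed range → this is EXTRAPOLATION, not interpolation

Why that matters here:
- R² describes fit only over the sampled x values; it says nothing about behaviour beyond them
- The standard error of prediction grows with (x − x̄)², and x = 24.74 is far from x̄ = 5.28
- Real relationships often flatten, saturate, or turn nonlinear at extremes

Report the number if required, but flag clearly that it is an extrapolation.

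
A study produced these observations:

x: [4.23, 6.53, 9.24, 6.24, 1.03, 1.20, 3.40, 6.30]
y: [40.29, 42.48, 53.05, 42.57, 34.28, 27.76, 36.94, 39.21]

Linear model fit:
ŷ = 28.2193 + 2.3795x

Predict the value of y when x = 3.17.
ŷ = 35.7623

To predict y for x = 3.17, substitute into the regression equation:

ŷ = 28.2193 + 2.3795 × 3.17
ŷ = 28.2193 + 7.5430
ŷ = 35.7623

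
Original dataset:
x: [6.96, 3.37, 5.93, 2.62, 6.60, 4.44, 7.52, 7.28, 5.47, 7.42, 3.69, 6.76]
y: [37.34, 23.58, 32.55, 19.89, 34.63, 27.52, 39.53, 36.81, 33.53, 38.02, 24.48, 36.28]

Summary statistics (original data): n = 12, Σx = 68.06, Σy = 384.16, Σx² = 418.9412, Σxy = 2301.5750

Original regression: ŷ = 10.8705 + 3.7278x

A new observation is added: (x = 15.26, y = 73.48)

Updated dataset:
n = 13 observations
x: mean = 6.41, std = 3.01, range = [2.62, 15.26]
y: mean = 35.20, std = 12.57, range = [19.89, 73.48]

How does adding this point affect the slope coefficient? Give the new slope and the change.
The slope changes from 3.7278 to 4.1578 (change of +0.4300, or +11.5%).

x = 15.26 lies well outside the original x-range [2.62, 7.52] (x̄ ≈ 5.67), so this observation has high leverage and can move the slope substantially.

Step 1: Update the sums with the new point (n goes from 12 to 13)
Σx  = 68.06 + 15.26 = 83.32
Σy  = 384.16 + 73.48 = 457.64
Σx² = 418.9412 + 15.26² = 418.9412 + 232.8676 = 651.8088
Σxy = 2301.5750 + 15.26×73.48 = 2301.5750 + 1121.3048 = 3422.8798

Step 2: Recompute the slope with b₁ = (nΣxy − ΣxΣy) / (nΣx² − (Σx)²)
Numerator   = 13×3422.8798 − 83.32×457.64 = 44497.4374 − 38130.5648 = 6366.8726
Denominator = 13×651.8088 − 83.32² = 8473.5144 − 6942.2224 = 1531.2920
b₁(new) = 6366.8726 / 1531.2920 = 4.1578

(Same formula on the original sums: (12×2301.5750 − 68.06×384.16) / (12×418.9412 − 68.06²) = 1472.9704 / 395.1308 = 3.7278, matching the given fit.)

Step 3: Change in slope
Δβ₁ = 4.1578 − 3.7278 = +0.4300
Relative change = +0.4300 / 3.7278 × 100% = +11.5%
→ the slope increases when the point is added.

Because the point sits above the extension of the original line at a high-leverage x, it tilts the fit up.
In practice: examine leverage (hᵢ) and Cook's distance rather than deleting it automatically; refit with and without it and report both if conclusions differ.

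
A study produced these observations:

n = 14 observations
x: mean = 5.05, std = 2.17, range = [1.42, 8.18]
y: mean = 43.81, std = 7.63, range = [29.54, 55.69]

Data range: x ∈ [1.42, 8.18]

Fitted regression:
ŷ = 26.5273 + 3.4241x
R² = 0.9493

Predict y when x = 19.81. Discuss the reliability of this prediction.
ŷ = 94.3587 (extrapolation — x = 19.81 lies outside [1.42, 8.18], so reliability is low).

Prediction calculation:
ŷ = 26.5273 + 3.4241 × 19.81
ŷ = 94.3587

Reliability:
- Data range: x ∈ [1.42, 8.18]
- Prediction point: x = 19.81 is 11.63 units above the observed range → this is EXTRAPOLATION, not interpolation

Why that matters here:
- The standard error of prediction grows with (x − x̄)², and x = 19.81 is far from x̄ = 5.05
- R² describes fit only over the sampled x values; it says nothing about behaviour beyond them

The R² = 0.9493 only validates the fit within [1.42, 8.18]; treat ŷ = 94.3587 with caution.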